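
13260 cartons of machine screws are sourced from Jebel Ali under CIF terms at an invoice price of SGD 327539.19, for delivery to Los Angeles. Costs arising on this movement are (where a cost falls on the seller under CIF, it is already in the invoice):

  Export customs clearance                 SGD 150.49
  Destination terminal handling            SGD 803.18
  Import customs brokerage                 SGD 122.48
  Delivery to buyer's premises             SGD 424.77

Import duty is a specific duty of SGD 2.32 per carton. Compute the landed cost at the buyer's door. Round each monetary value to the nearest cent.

Total landed cost: SGD 359652.82

CIF: the seller pays costs through ocean freight and marine insurance to the destination port.
Already in the invoice (seller's account under CIF): export clearance — exclude.
The CIF price already equals the CIF value: 327539.19
Import duty = 13260 × 2.32 = 30763.20
Buyer bears: destination terminal 803.18 + brokerage 122.48 + delivery 424.77 + duty 30763.20 = 32113.63
Landed cost = invoice 327539.19 + 32113.63 = 359652.82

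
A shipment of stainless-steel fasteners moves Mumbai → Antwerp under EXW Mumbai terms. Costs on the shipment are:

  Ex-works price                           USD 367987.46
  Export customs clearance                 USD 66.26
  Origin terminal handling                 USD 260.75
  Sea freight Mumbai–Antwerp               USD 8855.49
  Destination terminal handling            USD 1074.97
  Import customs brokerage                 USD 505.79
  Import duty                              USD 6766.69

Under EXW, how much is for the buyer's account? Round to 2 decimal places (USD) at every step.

Buyer's account: USD 17529.95

EXW: the seller makes goods available at their premises; the buyer bears all onward costs.
Seller's account: goods 367987.46 = 367987.46
Buyer's account: export clearance 66.26 + origin terminal 260.75 + freight 8855.49 + destination terminal 1074.97 + brokerage 505.79 + duty 6766.69 = 17529.95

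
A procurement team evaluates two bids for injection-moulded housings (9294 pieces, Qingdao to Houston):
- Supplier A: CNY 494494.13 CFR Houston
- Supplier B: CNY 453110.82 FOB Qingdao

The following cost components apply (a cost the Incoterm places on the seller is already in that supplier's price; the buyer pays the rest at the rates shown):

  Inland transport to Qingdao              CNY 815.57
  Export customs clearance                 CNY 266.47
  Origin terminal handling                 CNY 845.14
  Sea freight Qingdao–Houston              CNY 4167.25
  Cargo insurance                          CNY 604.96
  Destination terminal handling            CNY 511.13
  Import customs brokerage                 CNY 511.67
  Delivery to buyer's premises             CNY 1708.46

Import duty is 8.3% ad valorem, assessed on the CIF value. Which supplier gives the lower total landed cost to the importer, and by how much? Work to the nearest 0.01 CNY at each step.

Supplier A (CFR):
CIF value = CFR price + insurance = 494494.13 + 604.96 = 495099.09
Import duty = 495099.09 × 8.3% = 41093.22
Buyer bears (A): 604.96 + 511.13 + 511.67 + 1708.46 = 3336.22
Landed cost (A) = invoice 494494.13 + 3336.22 + duty 41093.22 = 538923.57
Supplier B (FOB):
CIF value = FOB price + freight + insurance = 453110.82 + 4167.25 + 604.96 = 457883.03
Import duty = 457883.03 × 8.3% = 38004.29
Buyer bears (B): 4167.25 + 604.96 + 511.13 + 511.67 + 1708.46 = 7503.47
Landed cost (B) = invoice 453110.82 + 7503.47 + duty 38004.29 = 498618.58
Difference = |538923.57 − 498618.58| = 40304.99

Supplier B is cheaper by CNY 40304.99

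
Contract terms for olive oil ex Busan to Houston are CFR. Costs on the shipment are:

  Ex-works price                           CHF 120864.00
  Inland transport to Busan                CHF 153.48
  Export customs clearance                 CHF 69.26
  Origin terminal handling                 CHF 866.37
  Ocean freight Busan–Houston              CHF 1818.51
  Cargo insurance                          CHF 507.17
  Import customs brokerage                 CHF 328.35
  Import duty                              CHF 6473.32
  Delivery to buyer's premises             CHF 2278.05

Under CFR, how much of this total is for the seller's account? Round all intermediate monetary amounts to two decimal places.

Seller's account: CHF 123771.62

CFR: the seller pays costs through ocean freight to the destination port, but not insurance.
Seller's account: goods 120864.00 + inland to port 153.48 + export clearance 69.26 + origin terminal 866.37 + freight 1818.51 = 123771.62
Buyer's account: insurance 507.17 + brokerage 328.35 + duty 6473.32 + delivery 2278.05 = 9586.89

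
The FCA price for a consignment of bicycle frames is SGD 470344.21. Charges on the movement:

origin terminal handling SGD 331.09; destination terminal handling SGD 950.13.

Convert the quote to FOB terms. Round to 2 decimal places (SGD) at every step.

Not relevant to the conversion: destination terminal — on the buyer under both terms; not part of either seller's price.
From FCA to FOB, the seller additionally bears: origin terminal.
FOB price = 470344.21 + 331.09 = 470675.30

FOB price: SGD 470675.30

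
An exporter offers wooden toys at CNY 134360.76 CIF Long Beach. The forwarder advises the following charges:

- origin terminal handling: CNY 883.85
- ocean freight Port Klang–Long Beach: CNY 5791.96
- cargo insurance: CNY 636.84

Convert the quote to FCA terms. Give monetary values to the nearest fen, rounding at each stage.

From CIF to FCA, the seller no longer bears: origin terminal, freight, insurance.
FCA price = 134360.76 − 883.85 − 5791.96 − 636.84 = 127048.11

FCA price: CNY 127048.11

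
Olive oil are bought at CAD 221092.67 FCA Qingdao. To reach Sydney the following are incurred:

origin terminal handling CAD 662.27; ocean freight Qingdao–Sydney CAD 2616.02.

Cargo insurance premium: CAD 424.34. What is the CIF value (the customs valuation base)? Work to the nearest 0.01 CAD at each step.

CIF = FCA price + pre-shipment costs + freight + insurance
CIF = 221092.67 + 662.27 + 2616.02 + 424.34 = 224795.30

CIF value: CAD 224795.30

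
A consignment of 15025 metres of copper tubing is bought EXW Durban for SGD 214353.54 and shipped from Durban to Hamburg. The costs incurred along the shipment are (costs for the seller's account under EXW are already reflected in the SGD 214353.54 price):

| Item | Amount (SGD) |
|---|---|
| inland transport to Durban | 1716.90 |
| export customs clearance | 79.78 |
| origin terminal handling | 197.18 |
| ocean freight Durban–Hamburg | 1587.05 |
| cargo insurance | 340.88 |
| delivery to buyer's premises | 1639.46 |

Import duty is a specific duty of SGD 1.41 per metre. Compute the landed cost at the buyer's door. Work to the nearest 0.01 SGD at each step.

Total landed cost: SGD 241100.04

EXW: the seller makes goods available at their premises; the buyer bears all onward costs.
CIF value = EXW price + inland to port + export clearance + origin terminal + freight + insurance = 214353.54 + 1716.90 + 79.78 + 197.18 + 1587.05 + 340.88 = 218275.33
Import duty = 15025 × 1.41 = 21185.25
Buyer bears: inland to port 1716.90 + export clearance 79.78 + origin terminal 197.18 + freight 1587.05 + insurance 340.88 + delivery 1639.46 + duty 21185.25 = 26746.50
Landed cost = invoice 214353.54 + 26746.50 = 241100.04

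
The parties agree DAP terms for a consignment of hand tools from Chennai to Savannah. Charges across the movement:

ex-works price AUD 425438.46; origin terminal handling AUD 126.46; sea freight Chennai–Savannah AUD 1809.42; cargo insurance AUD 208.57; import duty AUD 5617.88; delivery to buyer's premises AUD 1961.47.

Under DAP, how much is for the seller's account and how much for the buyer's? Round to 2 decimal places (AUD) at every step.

Seller: AUD 429544.38; buyer: AUD 5617.88

DAP: the seller bears all costs to the named destination except import duty and clearance.
Seller's account: goods 425438.46 + origin terminal 126.46 + freight 1809.42 + insurance 208.57 + delivery 1961.47 = 429544.38
Buyer's account: duty 5617.88 = 5617.88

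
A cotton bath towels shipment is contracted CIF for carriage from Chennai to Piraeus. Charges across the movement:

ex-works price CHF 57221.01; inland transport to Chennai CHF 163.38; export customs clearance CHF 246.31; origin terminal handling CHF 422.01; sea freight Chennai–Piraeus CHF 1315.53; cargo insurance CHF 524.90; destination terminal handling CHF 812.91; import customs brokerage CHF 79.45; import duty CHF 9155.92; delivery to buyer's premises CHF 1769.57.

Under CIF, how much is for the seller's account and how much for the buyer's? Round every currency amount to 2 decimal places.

CIF: the seller pays costs through ocean freight and marine insurance to the destination port.
Seller's account: goods 57221.01 + inland to port 163.38 + export clearance 246.31 + origin terminal 422.01 + freight 1315.53 + insurance 524.90 = 59893.14
Buyer's account: destination terminal 812.91 + brokerage 79.45 + duty 9155.92 + delivery 1769.57 = 11817.85

Seller: CHF 59893.14; buyer: CHF 11817.85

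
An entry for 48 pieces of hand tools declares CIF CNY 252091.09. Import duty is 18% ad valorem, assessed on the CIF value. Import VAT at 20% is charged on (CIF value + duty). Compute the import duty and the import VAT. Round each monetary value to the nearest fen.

Import duty: CNY 45376.40; import VAT: CNY 59493.50

Import duty = 252091.09 × 18% = 45376.40
VAT base = CIF + duty = 252091.09 + 45376.40 = 297467.49
Import VAT = 297467.49 × 20% = 59493.50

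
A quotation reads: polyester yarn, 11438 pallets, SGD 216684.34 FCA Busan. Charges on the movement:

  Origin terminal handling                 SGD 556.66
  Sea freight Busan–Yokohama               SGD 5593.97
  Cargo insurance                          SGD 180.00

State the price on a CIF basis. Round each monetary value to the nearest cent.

From FCA to CIF, the seller additionally bears: origin terminal, freight, insurance.
CIF price = 216684.34 + 556.66 + 5593.97 + 180.00 = 223014.97

CIF price: SGD 223014.97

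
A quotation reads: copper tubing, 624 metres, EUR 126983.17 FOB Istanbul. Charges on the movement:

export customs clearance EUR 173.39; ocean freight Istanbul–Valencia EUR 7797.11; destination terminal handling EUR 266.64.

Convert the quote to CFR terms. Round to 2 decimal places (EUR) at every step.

CFR price: EUR 134780.28

Not relevant to the conversion: export clearance — on the seller under both FOB and CFR; already in the FOB price and stays in the CFR price. destination terminal — on the buyer under both terms; not part of either seller's price.
From FOB to CFR, the seller additionally bears: freight.
CFR price = 126983.17 + 7797.11 = 134780.28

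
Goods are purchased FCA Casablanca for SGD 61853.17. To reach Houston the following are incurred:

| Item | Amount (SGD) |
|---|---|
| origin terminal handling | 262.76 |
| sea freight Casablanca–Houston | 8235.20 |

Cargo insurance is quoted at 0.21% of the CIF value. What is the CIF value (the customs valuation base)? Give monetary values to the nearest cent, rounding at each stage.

CIF value: SGD 70499.18

Let C be the CIF value. C = FCA price + pre-shipment costs + freight + 0.21% × C
C − 0.21% × C = 61853.17 + 262.76 + 8235.20
0.9979 × C = 70351.13
C = 70351.13 / 0.9979 = 70499.18
Insurance premium = 0.21% × 70499.18 = 148.05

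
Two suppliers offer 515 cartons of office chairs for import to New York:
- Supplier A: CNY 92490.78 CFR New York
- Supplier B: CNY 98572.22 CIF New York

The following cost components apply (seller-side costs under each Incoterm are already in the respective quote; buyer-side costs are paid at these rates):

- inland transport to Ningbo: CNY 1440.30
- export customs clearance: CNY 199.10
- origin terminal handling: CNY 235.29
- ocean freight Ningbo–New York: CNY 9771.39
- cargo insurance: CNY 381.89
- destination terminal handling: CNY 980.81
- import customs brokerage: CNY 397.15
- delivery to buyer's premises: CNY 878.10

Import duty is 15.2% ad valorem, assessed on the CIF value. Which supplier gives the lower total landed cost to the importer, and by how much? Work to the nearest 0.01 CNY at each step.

Supplier A (CFR):
CIF value = CFR price + insurance = 92490.78 + 381.89 = 92872.67
Import duty = 92872.67 × 15.2% = 14116.65
Buyer bears (A): 381.89 + 980.81 + 397.15 + 878.10 = 2637.95
Landed cost (A) = invoice 92490.78 + 2637.95 + duty 14116.65 = 109245.38
Supplier B (CIF):
The CIF price already equals the CIF value: 98572.22
Import duty = 98572.22 × 15.2% = 14982.98
Buyer bears (B): 980.81 + 397.15 + 878.10 = 2256.06
Landed cost (B) = invoice 98572.22 + 2256.06 + duty 14982.98 = 115811.26
Difference = |109245.38 − 115811.26| = 6565.88

Supplier A is cheaper by CNY 6565.88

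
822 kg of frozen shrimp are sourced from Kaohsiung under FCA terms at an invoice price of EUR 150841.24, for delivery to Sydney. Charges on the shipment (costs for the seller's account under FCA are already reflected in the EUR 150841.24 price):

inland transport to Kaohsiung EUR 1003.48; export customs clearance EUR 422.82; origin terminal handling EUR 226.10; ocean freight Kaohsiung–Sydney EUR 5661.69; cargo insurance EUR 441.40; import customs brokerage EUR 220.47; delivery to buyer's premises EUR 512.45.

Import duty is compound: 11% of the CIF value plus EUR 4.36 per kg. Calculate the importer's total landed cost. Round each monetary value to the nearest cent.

FCA: the seller delivers export-cleared goods to the carrier; the buyer bears costs from that point.
Already in the invoice (seller's account under FCA): inland to port, export clearance — exclude.
CIF value = FCA price + origin terminal + freight + insurance = 150841.24 + 226.10 + 5661.69 + 441.40 = 157170.43
Ad valorem component: 157170.43 × 11% = 17288.75
Specific component: 822 × 4.36 = 3583.92
Import duty = 17288.75 + 3583.92 = 20872.67
Buyer bears: origin terminal 226.10 + freight 5661.69 + insurance 441.40 + brokerage 220.47 + delivery 512.45 + duty 20872.67 = 27934.78
Landed cost = invoice 150841.24 + 27934.78 = 178776.02

Total landed cost: EUR 178776.02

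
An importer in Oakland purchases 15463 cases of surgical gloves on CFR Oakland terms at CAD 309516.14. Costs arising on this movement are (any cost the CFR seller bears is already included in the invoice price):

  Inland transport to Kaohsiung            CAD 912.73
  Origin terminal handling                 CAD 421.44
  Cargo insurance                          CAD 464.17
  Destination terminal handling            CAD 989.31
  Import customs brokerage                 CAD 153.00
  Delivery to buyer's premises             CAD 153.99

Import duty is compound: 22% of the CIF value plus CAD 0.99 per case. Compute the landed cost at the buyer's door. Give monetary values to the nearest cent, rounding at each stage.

Total landed cost: CAD 394780.65

CFR: the seller pays costs through ocean freight to the destination port, but not insurance.
Already in the invoice (seller's account under CFR): inland to port, origin terminal — exclude.
CIF value = CFR price + insurance = 309516.14 + 464.17 = 309980.31
Ad valorem component: 309980.31 × 22% = 68195.67
Specific component: 15463 × 0.99 = 15308.37
Import duty = 68195.67 + 15308.37 = 83504.04
Buyer bears: insurance 464.17 + destination terminal 989.31 + brokerage 153.00 + delivery 153.99 + duty 83504.04 = 85264.51
Landed cost = invoice 309516.14 + 85264.51 = 394780.65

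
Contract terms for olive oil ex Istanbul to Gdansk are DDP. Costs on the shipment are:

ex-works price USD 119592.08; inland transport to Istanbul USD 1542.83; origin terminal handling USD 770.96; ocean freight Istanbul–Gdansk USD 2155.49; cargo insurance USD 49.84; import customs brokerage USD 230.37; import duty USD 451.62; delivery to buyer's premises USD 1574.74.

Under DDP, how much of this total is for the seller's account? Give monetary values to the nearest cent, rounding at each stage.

DDP: the seller bears all costs including import duty.
Seller's account: goods 119592.08 + inland to port 1542.83 + origin terminal 770.96 + freight 2155.49 + insurance 49.84 + brokerage 230.37 + duty 451.62 + delivery 1574.74 = 126367.93
Buyer's account: 0.00

Seller's account: USD 126367.93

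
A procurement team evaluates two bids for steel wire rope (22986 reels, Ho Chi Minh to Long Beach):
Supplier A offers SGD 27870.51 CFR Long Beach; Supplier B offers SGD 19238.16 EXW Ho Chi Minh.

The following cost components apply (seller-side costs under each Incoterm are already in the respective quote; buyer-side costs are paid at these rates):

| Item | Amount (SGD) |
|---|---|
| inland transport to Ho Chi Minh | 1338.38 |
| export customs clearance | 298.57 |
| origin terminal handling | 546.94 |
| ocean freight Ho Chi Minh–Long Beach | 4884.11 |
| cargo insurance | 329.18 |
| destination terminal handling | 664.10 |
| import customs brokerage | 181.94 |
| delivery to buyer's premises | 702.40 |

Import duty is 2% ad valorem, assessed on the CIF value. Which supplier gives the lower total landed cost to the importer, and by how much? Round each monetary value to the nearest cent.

Supplier B is cheaper by SGD 1595.63

Supplier A (CFR):
CIF value = CFR price + insurance = 27870.51 + 329.18 = 28199.69
Import duty = 28199.69 × 2% = 563.99
Buyer bears (A): 329.18 + 664.10 + 181.94 + 702.40 = 1877.62
Landed cost (A) = invoice 27870.51 + 1877.62 + duty 563.99 = 30312.12
Supplier B (EXW):
CIF value = EXW price + inland to port + export clearance + origin terminal + freight + insurance = 19238.16 + 1338.38 + 298.57 + 546.94 + 4884.11 + 329.18 = 26635.34
Import duty = 26635.34 × 2% = 532.71
Buyer bears (B): 1338.38 + 298.57 + 546.94 + 4884.11 + 329.18 + 664.10 + 181.94 + 702.40 = 8945.62
Landed cost (B) = invoice 19238.16 + 8945.62 + duty 532.71 = 28716.49
Difference = |30312.12 − 28716.49| = 1595.63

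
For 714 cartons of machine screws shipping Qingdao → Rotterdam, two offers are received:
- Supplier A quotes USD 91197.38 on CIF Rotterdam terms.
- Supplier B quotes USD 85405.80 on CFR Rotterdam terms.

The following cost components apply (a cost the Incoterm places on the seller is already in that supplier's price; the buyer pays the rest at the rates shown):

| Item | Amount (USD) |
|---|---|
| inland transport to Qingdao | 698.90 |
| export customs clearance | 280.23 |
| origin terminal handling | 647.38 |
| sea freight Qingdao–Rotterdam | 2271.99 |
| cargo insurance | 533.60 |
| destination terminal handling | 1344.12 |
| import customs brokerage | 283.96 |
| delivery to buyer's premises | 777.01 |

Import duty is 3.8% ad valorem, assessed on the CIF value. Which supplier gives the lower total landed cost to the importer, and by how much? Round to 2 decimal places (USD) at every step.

Supplier A (CIF):
The CIF price already equals the CIF value: 91197.38
Import duty = 91197.38 × 3.8% = 3465.50
Buyer bears (A): 1344.12 + 283.96 + 777.01 = 2405.09
Landed cost (A) = invoice 91197.38 + 2405.09 + duty 3465.50 = 97067.97
Supplier B (CFR):
CIF value = CFR price + insurance = 85405.80 + 533.60 = 85939.40
Import duty = 85939.40 × 3.8% = 3265.70
Buyer bears (B): 533.60 + 1344.12 + 283.96 + 777.01 = 2938.69
Landed cost (B) = invoice 85405.80 + 2938.69 + duty 3265.70 = 91610.19
Difference = |97067.97 − 91610.19| = 5457.78

Supplier B is cheaper by USD 5457.78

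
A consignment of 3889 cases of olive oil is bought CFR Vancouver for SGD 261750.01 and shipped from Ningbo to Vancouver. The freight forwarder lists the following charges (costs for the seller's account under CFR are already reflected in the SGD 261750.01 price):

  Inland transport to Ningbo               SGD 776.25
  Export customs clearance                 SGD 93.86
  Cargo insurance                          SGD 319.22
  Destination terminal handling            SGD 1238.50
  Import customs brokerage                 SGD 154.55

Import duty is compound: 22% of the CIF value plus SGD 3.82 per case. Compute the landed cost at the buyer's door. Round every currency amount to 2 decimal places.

CFR: the seller pays costs through ocean freight to the destination port, but not insurance.
Already in the invoice (seller's account under CFR): inland to port, export clearance — exclude.
CIF value = CFR price + insurance = 261750.01 + 319.22 = 262069.23
Ad valorem component: 262069.23 × 22% = 57655.23
Specific component: 3889 × 3.82 = 14855.98
Import duty = 57655.23 + 14855.98 = 72511.21
Buyer bears: insurance 319.22 + destination terminal 1238.50 + brokerage 154.55 + duty 72511.21 = 74223.48
Landed cost = invoice 261750.01 + 74223.48 = 335973.49

Total landed cost: SGD 335973.49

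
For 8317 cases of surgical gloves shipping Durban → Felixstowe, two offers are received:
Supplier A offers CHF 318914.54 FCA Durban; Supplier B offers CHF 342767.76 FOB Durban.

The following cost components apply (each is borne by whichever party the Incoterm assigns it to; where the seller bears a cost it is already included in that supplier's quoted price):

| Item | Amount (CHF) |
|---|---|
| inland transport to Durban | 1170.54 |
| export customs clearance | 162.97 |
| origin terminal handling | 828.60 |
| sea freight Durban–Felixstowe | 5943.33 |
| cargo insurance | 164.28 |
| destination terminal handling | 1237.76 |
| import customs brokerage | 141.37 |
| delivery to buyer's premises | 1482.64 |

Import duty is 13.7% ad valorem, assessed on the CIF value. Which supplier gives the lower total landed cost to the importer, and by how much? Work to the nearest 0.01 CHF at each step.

Supplier A (FCA):
CIF value = FCA price + origin terminal + freight + insurance = 318914.54 + 828.60 + 5943.33 + 164.28 = 325850.75
Import duty = 325850.75 × 13.7% = 44641.55
Buyer bears (A): 828.60 + 5943.33 + 164.28 + 1237.76 + 141.37 + 1482.64 = 9797.98
Landed cost (A) = invoice 318914.54 + 9797.98 + duty 44641.55 = 373354.07
Supplier B (FOB):
CIF value = FOB price + freight + insurance = 342767.76 + 5943.33 + 164.28 = 348875.37
Import duty = 348875.37 × 13.7% = 47795.93
Buyer bears (B): 5943.33 + 164.28 + 1237.76 + 141.37 + 1482.64 = 8969.38
Landed cost (B) = invoice 342767.76 + 8969.38 + duty 47795.93 = 399533.07
Difference = |373354.07 − 399533.07| = 26179.00

Supplier A is cheaper by CHF 26179.00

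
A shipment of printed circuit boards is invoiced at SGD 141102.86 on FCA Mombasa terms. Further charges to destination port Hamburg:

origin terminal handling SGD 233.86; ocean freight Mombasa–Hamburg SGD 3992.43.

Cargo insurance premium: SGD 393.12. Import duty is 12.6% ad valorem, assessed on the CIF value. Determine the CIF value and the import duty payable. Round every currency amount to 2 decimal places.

CIF = FCA price + pre-shipment costs + freight + insurance
CIF = 141102.86 + 233.86 + 3992.43 + 393.12 = 145722.27
Import duty = 145722.27 × 12.6% = 18361.01

CIF value: SGD 145722.27; import duty: SGD 18361.01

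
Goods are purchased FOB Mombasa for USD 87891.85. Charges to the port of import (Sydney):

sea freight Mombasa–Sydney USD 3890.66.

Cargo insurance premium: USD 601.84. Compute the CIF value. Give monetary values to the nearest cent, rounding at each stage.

CIF value: USD 92384.35

CIF = FOB price + freight + insurance
CIF = 87891.85 + 3890.66 + 601.84 = 92384.35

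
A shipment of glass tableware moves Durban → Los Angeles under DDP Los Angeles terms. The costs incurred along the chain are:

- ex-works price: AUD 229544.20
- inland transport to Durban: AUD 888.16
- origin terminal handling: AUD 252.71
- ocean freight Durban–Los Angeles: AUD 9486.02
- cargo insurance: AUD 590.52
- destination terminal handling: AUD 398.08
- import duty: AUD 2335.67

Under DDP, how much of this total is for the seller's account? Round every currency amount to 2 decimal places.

DDP: the seller bears all costs including import duty.
Seller's account: goods 229544.20 + inland to port 888.16 + origin terminal 252.71 + freight 9486.02 + insurance 590.52 + destination terminal 398.08 + duty 2335.67 = 243495.36
Buyer's account: 0.00

Seller's account: AUD 243495.36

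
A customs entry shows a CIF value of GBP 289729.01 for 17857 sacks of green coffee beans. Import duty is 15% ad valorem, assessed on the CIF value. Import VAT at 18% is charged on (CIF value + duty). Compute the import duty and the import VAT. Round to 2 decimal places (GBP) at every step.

Import duty: GBP 43459.35; import VAT: GBP 59973.90

Import duty = 289729.01 × 15% = 43459.35
VAT base = CIF + duty = 289729.01 + 43459.35 = 333188.36
Import VAT = 333188.36 × 18% = 59973.90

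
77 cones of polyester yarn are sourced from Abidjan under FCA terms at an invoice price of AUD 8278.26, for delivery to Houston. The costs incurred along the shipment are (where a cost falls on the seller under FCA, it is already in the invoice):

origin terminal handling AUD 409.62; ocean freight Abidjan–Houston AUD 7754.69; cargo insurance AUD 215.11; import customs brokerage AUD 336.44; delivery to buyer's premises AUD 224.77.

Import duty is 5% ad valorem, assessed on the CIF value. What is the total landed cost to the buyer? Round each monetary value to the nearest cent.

Total landed cost: AUD 18051.77

FCA: the seller delivers export-cleared goods to the carrier; the buyer bears costs from that point.
CIF value = FCA price + origin terminal + freight + insurance = 8278.26 + 409.62 + 7754.69 + 215.11 = 16657.68
Import duty = 16657.68 × 5% = 832.88
Buyer bears: origin terminal 409.62 + freight 7754.69 + insurance 215.11 + brokerage 336.44 + delivery 224.77 + duty 832.88 = 9773.51
Landed cost = invoice 8278.26 + 9773.51 = 18051.77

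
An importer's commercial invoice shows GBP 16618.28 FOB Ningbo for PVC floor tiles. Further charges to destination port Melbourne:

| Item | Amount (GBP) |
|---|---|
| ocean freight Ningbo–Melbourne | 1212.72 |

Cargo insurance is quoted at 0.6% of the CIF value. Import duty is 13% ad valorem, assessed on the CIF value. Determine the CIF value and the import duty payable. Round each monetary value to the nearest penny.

Let C be the CIF value. C = FOB price + freight + 0.6% × C
C − 0.6% × C = 16618.28 + 1212.72
0.994 × C = 17831.00
C = 17831.00 / 0.994 = 17938.63
Insurance premium = 0.6% × 17938.63 = 107.63
Import duty = 17938.63 × 13% = 2332.02

CIF value: GBP 17938.63; import duty: GBP 2332.02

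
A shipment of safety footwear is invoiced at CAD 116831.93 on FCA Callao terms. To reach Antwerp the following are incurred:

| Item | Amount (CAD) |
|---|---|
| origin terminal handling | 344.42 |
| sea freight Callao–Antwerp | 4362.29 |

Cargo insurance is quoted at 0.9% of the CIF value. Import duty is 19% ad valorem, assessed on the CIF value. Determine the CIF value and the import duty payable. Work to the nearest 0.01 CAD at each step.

CIF value: CAD 122642.42; import duty: CAD 23302.06

Let C be the CIF value. C = FCA price + pre-shipment costs + freight + 0.9% × C
C − 0.9% × C = 116831.93 + 344.42 + 4362.29
0.991 × C = 121538.64
C = 121538.64 / 0.991 = 122642.42
Insurance premium = 0.9% × 122642.42 = 1103.78
Import duty = 122642.42 × 19% = 23302.06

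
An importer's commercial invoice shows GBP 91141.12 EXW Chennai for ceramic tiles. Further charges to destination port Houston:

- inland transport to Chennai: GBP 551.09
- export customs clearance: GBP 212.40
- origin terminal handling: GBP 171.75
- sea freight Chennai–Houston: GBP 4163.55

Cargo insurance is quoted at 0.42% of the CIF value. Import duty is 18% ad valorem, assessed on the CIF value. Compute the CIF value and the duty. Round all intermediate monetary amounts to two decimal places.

Let C be the CIF value. C = EXW price + pre-shipment costs + freight + 0.42% × C
C − 0.42% × C = 91141.12 + 551.09 + 212.40 + 171.75 + 4163.55
0.9958 × C = 96239.91
C = 96239.91 / 0.9958 = 96645.82
Insurance premium = 0.42% × 96645.82 = 405.91
Import duty = 96645.82 × 18% = 17396.25

CIF value: GBP 96645.82; import duty: GBP 17396.25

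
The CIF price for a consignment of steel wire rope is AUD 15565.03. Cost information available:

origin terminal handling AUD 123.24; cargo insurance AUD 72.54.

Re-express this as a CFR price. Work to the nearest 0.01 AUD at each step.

CFR price: AUD 15492.49

Not relevant to the conversion: origin terminal — on the seller under both CIF and CFR; already in the CIF price and stays in the CFR price.
From CIF to CFR, the seller no longer bears: insurance.
CFR price = 15565.03 − 72.54 = 15492.49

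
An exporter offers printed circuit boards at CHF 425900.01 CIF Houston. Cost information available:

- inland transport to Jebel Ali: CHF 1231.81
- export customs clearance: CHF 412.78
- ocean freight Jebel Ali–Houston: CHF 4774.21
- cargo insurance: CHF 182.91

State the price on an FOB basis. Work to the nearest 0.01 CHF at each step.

Not relevant to the conversion: inland to port, export clearance — on the seller under both CIF and FOB; already in the CIF price and stays in the FOB price.
From CIF to FOB, the seller no longer bears: freight, insurance.
FOB price = 425900.01 − 4774.21 − 182.91 = 420942.89

FOB price: CHF 420942.89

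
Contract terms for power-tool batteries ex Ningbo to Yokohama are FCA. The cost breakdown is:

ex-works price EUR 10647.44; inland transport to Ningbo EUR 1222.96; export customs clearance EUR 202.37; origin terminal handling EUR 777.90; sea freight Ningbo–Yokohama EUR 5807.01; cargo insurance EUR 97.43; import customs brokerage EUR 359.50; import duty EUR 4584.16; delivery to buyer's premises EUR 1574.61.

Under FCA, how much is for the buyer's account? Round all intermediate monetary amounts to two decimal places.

Buyer's account: EUR 13200.61

FCA: the seller delivers export-cleared goods to the carrier; the buyer bears costs from that point.
Seller's account: goods 10647.44 + inland to port 1222.96 + export clearance 202.37 = 12072.77
Buyer's account: origin terminal 777.90 + freight 5807.01 + insurance 97.43 + brokerage 359.50 + duty 4584.16 + delivery 1574.61 = 13200.61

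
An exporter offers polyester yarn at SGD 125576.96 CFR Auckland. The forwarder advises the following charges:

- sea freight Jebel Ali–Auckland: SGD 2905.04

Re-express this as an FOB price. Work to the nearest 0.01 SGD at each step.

From CFR to FOB, the seller no longer bears: freight.
FOB price = 125576.96 − 2905.04 = 122671.92

FOB price: SGD 122671.92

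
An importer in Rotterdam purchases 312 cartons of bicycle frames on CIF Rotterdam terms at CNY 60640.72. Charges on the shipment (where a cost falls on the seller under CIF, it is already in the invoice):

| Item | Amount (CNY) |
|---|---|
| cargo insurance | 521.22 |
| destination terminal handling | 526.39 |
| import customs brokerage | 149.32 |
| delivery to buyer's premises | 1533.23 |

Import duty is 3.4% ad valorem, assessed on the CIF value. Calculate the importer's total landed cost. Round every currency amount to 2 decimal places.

CIF: the seller pays costs through ocean freight and marine insurance to the destination port.
Already in the invoice (seller's account under CIF): insurance — exclude.
The CIF price already equals the CIF value: 60640.72
Import duty = 60640.72 × 3.4% = 2061.78
Buyer bears: destination terminal 526.39 + brokerage 149.32 + delivery 1533.23 + duty 2061.78 = 4270.72
Landed cost = invoice 60640.72 + 4270.72 = 64911.44

Total landed cost: CNY 64911.44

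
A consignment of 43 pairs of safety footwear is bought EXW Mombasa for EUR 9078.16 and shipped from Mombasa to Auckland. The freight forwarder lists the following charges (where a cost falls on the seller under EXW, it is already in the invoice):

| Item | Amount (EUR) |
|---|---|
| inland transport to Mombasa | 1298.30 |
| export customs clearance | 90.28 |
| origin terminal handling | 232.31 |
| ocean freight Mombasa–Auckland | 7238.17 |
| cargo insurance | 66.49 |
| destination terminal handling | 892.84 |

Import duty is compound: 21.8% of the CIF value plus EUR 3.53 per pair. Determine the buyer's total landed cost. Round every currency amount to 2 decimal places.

Total landed cost: EUR 22973.15

EXW: the seller makes goods available at their premises; the buyer bears all onward costs.
CIF value = EXW price + inland to port + export clearance + origin terminal + freight + insurance = 9078.16 + 1298.30 + 90.28 + 232.31 + 7238.17 + 66.49 = 18003.71
Ad valorem component: 18003.71 × 21.8% = 3924.81
Specific component: 43 × 3.53 = 151.79
Import duty = 3924.81 + 151.79 = 4076.60
Buyer bears: inland to port 1298.30 + export clearance 90.28 + origin terminal 232.31 + freight 7238.17 + insurance 66.49 + destination terminal 892.84 + duty 4076.60 = 13894.99
Landed cost = invoice 9078.16 + 13894.99 = 22973.15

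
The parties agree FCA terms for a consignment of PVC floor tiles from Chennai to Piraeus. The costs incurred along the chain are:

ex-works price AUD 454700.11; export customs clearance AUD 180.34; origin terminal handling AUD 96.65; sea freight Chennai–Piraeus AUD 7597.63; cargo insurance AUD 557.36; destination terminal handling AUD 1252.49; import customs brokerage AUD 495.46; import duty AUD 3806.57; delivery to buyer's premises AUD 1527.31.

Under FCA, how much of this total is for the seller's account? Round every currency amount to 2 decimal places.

Seller's account: AUD 454880.45

FCA: the seller delivers export-cleared goods to the carrier; the buyer bears costs from that point.
Seller's account: goods 454700.11 + export clearance 180.34 = 454880.45
Buyer's account: origin terminal 96.65 + freight 7597.63 + insurance 557.36 + destination terminal 1252.49 + brokerage 495.46 + duty 3806.57 + delivery 1527.31 = 15333.47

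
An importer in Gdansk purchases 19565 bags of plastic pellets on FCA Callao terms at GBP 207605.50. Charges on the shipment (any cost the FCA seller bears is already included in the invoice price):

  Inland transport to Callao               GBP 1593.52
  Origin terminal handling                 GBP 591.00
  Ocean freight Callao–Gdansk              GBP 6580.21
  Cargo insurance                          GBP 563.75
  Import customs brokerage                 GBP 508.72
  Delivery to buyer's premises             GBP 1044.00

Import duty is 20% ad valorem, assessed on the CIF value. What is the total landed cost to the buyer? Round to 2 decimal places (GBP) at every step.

FCA: the seller delivers export-cleared goods to the carrier; the buyer bears costs from that point.
Already in the invoice (seller's account under FCA): inland to port — exclude.
CIF value = FCA price + origin terminal + freight + insurance = 207605.50 + 591.00 + 6580.21 + 563.75 = 215340.46
Import duty = 215340.46 × 20% = 43068.09
Buyer bears: origin terminal 591.00 + freight 6580.21 + insurance 563.75 + brokerage 508.72 + delivery 1044.00 + duty 43068.09 = 52355.77
Landed cost = invoice 207605.50 + 52355.77 = 259961.27

Total landed cost: GBP 259961.27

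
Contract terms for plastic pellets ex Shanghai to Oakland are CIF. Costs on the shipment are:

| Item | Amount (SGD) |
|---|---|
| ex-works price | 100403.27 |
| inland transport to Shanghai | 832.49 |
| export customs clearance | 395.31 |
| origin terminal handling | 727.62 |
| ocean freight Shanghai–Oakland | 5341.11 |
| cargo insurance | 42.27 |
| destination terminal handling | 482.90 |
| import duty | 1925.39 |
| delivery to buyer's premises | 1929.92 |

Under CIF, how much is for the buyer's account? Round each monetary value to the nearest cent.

Buyer's account: SGD 4338.21

CIF: the seller pays costs through ocean freight and marine insurance to the destination port.
Seller's account: goods 100403.27 + inland to port 832.49 + export clearance 395.31 + origin terminal 727.62 + freight 5341.11 + insurance 42.27 = 107742.07
Buyer's account: destination terminal 482.90 + duty 1925.39 + delivery 1929.92 = 4338.21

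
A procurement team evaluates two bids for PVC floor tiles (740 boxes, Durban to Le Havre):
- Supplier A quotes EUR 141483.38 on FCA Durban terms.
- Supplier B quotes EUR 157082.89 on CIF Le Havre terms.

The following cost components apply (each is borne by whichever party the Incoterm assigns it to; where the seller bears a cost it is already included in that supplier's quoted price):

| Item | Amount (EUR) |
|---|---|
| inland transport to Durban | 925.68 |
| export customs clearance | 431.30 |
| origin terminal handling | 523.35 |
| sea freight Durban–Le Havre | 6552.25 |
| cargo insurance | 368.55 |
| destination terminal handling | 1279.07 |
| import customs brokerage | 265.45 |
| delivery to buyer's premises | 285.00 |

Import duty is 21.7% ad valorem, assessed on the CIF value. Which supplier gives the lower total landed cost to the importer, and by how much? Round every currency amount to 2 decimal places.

Supplier A is cheaper by EUR 9925.08

Supplier A (FCA):
CIF value = FCA price + origin terminal + freight + insurance = 141483.38 + 523.35 + 6552.25 + 368.55 = 148927.53
Import duty = 148927.53 × 21.7% = 32317.27
Buyer bears (A): 523.35 + 6552.25 + 368.55 + 1279.07 + 265.45 + 285.00 = 9273.67
Landed cost (A) = invoice 141483.38 + 9273.67 + duty 32317.27 = 183074.32
Supplier B (CIF):
The CIF price already equals the CIF value: 157082.89
Import duty = 157082.89 × 21.7% = 34086.99
Buyer bears (B): 1279.07 + 265.45 + 285.00 = 1829.52
Landed cost (B) = invoice 157082.89 + 1829.52 + duty 34086.99 = 192999.40
Difference = |183074.32 − 192999.40| = 9925.08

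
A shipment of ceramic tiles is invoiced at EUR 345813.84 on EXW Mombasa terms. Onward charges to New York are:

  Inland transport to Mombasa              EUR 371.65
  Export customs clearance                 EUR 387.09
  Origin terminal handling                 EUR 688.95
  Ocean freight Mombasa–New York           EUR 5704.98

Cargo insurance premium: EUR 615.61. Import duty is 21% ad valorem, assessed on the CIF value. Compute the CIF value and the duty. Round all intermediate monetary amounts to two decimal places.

CIF = EXW price + pre-shipment costs + freight + insurance
CIF = 345813.84 + 371.65 + 387.09 + 688.95 + 5704.98 + 615.61 = 353582.12
Import duty = 353582.12 × 21% = 74252.25

CIF value: EUR 353582.12; import duty: EUR 74252.25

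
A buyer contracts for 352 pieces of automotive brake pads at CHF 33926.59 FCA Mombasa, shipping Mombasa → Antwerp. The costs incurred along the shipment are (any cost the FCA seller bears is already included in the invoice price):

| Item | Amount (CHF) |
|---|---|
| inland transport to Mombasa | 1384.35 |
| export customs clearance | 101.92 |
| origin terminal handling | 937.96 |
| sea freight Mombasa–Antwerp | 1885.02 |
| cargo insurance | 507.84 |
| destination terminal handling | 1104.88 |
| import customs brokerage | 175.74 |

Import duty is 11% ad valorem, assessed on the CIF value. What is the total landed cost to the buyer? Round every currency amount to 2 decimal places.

FCA: the seller delivers export-cleared goods to the carrier; the buyer bears costs from that point.
Already in the invoice (seller's account under FCA): inland to port, export clearance — exclude.
CIF value = FCA price + origin terminal + freight + insurance = 33926.59 + 937.96 + 1885.02 + 507.84 = 37257.41
Import duty = 37257.41 × 11% = 4098.32
Buyer bears: origin terminal 937.96 + freight 1885.02 + insurance 507.84 + destination terminal 1104.88 + brokerage 175.74 + duty 4098.32 = 8709.76
Landed cost = invoice 33926.59 + 8709.76 = 42636.35

Total landed cost: CHF 42636.35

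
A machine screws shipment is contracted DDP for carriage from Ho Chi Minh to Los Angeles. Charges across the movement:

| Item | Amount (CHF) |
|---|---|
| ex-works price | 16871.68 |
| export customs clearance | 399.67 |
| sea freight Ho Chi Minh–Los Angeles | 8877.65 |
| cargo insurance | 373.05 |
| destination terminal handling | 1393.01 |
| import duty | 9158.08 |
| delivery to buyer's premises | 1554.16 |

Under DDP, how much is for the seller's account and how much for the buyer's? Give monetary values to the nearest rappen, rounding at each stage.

DDP: the seller bears all costs including import duty.
Seller's account: goods 16871.68 + export clearance 399.67 + freight 8877.65 + insurance 373.05 + destination terminal 1393.01 + duty 9158.08 + delivery 1554.16 = 38627.30
Buyer's account: 0.00

Seller: CHF 38627.30; buyer: CHF 0.00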